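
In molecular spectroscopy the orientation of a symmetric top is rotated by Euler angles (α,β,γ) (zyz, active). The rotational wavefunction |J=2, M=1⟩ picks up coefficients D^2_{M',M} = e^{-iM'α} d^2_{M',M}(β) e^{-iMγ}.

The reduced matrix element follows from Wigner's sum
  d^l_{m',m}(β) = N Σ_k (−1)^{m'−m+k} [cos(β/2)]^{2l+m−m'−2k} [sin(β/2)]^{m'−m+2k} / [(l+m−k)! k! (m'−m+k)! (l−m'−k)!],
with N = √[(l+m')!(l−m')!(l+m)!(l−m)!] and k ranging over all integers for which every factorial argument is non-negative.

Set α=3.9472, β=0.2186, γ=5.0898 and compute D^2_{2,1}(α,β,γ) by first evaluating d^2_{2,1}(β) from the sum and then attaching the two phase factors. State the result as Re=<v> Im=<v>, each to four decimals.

Split into d^2_{2,1}(β=0.2186) × two z-phases.
With c≡cos(β/2)=0.994033 and s≡sin(β/2)=0.109083, N=[24·1·6·1]^{1/2}=12.000000
The bounds max(0,m−m')=0 and min(l+m,l−m')=0 give 1 term
  k=0: (−1)^1·12.0000/(6)·0.9940^3·0.1091^1 = -0.214283
d^2_{2,1}(0.2186) = -0.214283
D = (-0.040407-0.999183i)·(-0.214283)·(+0.368515+0.929622i) = -0.195848+0.086951i

Re=-0.1958 Im=0.0870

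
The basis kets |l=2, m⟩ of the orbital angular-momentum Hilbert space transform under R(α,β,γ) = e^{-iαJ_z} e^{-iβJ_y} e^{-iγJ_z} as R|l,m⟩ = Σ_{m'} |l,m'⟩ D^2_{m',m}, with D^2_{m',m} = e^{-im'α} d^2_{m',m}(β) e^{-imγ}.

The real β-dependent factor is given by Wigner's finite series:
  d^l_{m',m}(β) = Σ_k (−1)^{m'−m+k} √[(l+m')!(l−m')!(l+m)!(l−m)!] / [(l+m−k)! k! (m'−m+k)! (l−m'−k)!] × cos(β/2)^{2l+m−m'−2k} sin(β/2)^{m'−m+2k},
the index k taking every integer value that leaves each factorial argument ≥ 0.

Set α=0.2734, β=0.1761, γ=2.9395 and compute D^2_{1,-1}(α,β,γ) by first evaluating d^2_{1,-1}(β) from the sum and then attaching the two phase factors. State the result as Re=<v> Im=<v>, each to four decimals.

Re=-0.0204 Im=0.0105

First d^2_{1,-1}(β=0.1761), then the phase factors e^{-i(1)α} and e^{-i(-1)γ}:
Half-angle: c=0.996126, s=0.087936. N=√(6·1·1·6)=6.000000
k∈{0,1} keeps every argument non-negative
  k=0: (−1)^2·6.0000/(2)·0.9961^2·0.0879^2 = +0.023019
  k=1: (−1)^3·6.0000/(6)·0.9961^0·0.0879^4 = -0.000060
d^2_{1,-1}(0.1761) = +0.023019 -0.000060 = +0.022959
D = (+0.962858-0.270007i)·(+0.022959)·(-0.979649+0.200720i) = -0.020412+0.010510i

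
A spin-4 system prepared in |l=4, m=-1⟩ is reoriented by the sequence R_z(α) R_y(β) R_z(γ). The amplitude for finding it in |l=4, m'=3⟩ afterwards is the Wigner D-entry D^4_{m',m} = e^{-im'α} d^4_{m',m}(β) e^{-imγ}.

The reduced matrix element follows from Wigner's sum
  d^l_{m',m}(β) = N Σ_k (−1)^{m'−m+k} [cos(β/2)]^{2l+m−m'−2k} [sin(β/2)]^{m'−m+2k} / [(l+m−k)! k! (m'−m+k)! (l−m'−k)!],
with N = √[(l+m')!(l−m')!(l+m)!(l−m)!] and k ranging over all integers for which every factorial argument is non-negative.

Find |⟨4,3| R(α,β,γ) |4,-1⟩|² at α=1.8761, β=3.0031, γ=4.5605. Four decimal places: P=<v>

Split into d^4_{3,-1}(β=3.0031) × two z-phases.
With c≡cos(β/2)=0.069191 and s≡sin(β/2)=0.997603, N=[5040·1·6·120]^{1/2}=1904.940944
The bounds max(0,m−m')=0 and min(l+m,l−m')=1 give 2 terms
  k=0: (−1)^4·1904.9409/(144)·0.0692^4·0.9976^4 = +0.000300
  k=1: (−1)^5·1904.9409/(240)·0.0692^2·0.9976^6 = -0.037456
d^4_{3,-1}(3.0031) = +0.000300 -0.037456 = -0.037155
|D^4_{3,-1}|² = |d^4_{3,-1}(β)|² = (-0.037155)² = 0.001381 (the z-rotation phases have unit modulus)

P=0.0014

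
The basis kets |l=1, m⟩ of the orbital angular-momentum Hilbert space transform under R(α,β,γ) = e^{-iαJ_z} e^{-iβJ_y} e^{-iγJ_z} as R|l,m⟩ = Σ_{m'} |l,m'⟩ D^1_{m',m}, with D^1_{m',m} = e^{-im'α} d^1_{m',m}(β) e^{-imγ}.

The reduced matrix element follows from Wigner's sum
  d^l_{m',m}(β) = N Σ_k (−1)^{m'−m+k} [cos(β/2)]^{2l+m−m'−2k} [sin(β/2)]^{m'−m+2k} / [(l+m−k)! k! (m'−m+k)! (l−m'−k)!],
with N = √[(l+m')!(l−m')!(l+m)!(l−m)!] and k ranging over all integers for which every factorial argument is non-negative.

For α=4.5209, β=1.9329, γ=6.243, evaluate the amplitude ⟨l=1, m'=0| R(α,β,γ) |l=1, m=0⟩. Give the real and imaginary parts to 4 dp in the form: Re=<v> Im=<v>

First d^1_{0,0}(β=1.9329), then the phase factors e^{-i(0)α} and e^{-i(0)γ}:
c=cos(1.9329/2)=0.568224, s=sin(1.9329/2)=0.822874; N=√[1·1·1·1]=1.000000
k∈{0,1} keeps every argument non-negative
  k=0: (−1)^0·1.0000/(1)·0.5682^2·0.8229^0 = +0.322879
  k=1: (−1)^1·1.0000/(1)·0.5682^0·0.8229^2 = -0.677121
d^1_{0,0}(1.9329) = +0.322879 -0.677121 = -0.354242
Attach z-rotation phases: D = e^{-i(0)(4.5209)}·(-0.354242)·e^{-i(0)(6.243)} = -0.354242+0.000000i

Re=-0.3542 Im=0.0000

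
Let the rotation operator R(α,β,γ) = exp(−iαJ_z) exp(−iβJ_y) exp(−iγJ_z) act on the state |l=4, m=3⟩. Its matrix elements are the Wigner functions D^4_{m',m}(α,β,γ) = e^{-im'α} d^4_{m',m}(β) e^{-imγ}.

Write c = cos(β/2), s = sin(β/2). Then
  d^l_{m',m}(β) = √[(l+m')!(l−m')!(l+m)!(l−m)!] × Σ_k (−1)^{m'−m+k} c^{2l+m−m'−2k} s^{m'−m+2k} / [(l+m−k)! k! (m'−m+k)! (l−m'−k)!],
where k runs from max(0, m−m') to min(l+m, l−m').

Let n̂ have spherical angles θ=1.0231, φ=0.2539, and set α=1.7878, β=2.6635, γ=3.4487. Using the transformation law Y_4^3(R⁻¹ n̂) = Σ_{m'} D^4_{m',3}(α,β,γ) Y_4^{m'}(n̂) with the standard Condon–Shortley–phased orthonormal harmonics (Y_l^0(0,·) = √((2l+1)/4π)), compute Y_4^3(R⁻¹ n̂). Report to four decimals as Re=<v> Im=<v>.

Re=-0.3870 Im=0.1038

Need the full column D^4_{m',3} for m'=−4..4 at α=1.7878, β=2.6635, γ=3.4487.
cos(β/2)=0.236776, sin(β/2)=0.971564
d^4_{-4,3}: single k=7 term ⇒ +0.547247;  D = -0.546470+0.029158i
d^4_{-3,3}: k∈[6..7] ⇒ +0.330068 -0.793912 = -0.463844;  D = -0.123861-0.447001i
d^4_{-2,3}: k∈[5..6] ⇒ +0.128990 -0.723940 = -0.594950;  D = -0.525694+0.278588i
d^4_{-1,3}: k∈[4..5] ⇒ +0.037047 -0.374262 = -0.337214;  D = +0.218351+0.256975i
d^4_{0,3}: k∈[3..4] ⇒ +0.008075 -0.135968 = -0.127892;  D = +0.077345-0.101854i
d^4_{1,3}: k∈[2..3] ⇒ +0.001320 -0.037047 = -0.035727;  D = -0.032438-0.014974i
d^4_{2,3}: k∈[1..2] ⇒ +0.000152 -0.007661 = -0.007509;  D = -0.001606+0.007336i
d^4_{3,3}: k∈[0..1] ⇒ +0.000010 -0.001164 = -0.001154;  D = +0.001154-0.000002i
d^4_{4,3}: single k=0 term ⇒ -0.000115;  D = -0.000025-0.000112i
Y_4^{m'}(θ=1.0231,φ=0.2539) and Σ D·Y over m':
  (-0.5465+0.0292i)·(+0.1239-0.1998i)  (-0.1239-0.4470i)·(+0.2935-0.2799i)  (-0.5257+0.2786i)·(+0.1913-0.1065i)  (+0.2184+0.2570i)·(-0.2243+0.0582i)  (+0.0773-0.1019i)·(-0.2709+0.0000i)  (-0.0324-0.0150i)·(+0.2243+0.0582i)  (-0.0016+0.0073i)·(+0.1913+0.1065i)  (+0.0012-0.0000i)·(-0.2935-0.2799i)  (-0.0000-0.0001i)·(+0.1239+0.1998i)
Y_4^3(R⁻¹ n̂) = -0.386986+0.103842i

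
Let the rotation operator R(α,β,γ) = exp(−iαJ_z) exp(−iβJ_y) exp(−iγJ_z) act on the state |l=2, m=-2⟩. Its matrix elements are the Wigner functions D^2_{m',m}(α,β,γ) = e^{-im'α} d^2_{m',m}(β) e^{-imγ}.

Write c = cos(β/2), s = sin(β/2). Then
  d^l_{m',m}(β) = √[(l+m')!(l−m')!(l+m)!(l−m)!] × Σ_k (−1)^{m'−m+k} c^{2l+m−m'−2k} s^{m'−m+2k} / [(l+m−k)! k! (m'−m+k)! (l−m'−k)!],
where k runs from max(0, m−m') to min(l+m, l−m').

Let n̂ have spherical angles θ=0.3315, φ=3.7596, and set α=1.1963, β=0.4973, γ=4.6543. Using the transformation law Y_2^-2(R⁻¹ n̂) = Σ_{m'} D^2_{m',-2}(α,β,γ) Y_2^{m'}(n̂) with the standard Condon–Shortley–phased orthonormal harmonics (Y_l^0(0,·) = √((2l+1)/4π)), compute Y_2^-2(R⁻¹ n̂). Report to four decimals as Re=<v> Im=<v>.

Need the full column D^2_{m',-2} for m'=−2..2 at α=1.1963, β=0.4973, γ=4.6543.
cos(β/2)=0.969246, sin(β/2)=0.246096
d^2_{-2,-2}: single k=0 term ⇒ +0.882542;  D = +0.572337-0.671796i
d^2_{-1,-2}: single k=0 term ⇒ -0.448162;  D = +0.211183+0.395286i
d^2_{0,-2}: single k=0 term ⇒ +0.139364;  D = -0.138425+0.016155i
d^2_{1,-2}: single k=0 term ⇒ -0.028892;  D = +0.007381-0.027933i
d^2_{2,-2}: single k=0 term ⇒ +0.003668;  D = +0.002958+0.002169i
Y_2^{m'}(θ=0.3315,φ=3.7596) and Σ D·Y over m':
  (+0.5723-0.6718i)·(+0.0134-0.0386i)  (+0.2112+0.3953i)·(-0.1938+0.1378i)  (-0.1384+0.0162i)·(+0.5306+0.0000i)  (+0.0074-0.0279i)·(+0.1938+0.1378i)  (+0.0030+0.0022i)·(+0.0134+0.0386i)
Y_2^-2(R⁻¹ n̂) = -0.181849-0.074334i

Re=-0.1818 Im=-0.0743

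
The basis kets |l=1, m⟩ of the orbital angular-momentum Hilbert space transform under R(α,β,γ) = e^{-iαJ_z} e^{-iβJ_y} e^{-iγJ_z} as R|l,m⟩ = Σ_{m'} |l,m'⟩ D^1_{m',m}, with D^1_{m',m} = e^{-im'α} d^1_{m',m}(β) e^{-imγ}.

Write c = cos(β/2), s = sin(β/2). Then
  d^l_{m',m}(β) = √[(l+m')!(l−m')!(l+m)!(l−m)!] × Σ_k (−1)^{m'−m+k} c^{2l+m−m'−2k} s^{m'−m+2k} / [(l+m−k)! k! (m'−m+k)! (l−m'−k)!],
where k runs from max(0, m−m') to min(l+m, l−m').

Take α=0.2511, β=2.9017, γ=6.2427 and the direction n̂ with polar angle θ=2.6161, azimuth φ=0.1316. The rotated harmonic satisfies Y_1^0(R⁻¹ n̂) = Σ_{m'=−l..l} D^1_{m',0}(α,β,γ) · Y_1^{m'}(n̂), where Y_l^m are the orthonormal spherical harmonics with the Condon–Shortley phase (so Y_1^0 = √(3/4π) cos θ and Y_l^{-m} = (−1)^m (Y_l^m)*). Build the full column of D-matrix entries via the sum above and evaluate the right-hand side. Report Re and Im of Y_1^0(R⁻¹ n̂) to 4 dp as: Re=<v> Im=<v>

Need the full column D^1_{m',0} for m'=−1..1 at α=0.2511, β=2.9017, γ=6.2427.
cos(β/2)=0.119659, sin(β/2)=0.992815
d^1_{-1,0}: single k=1 term ⇒ +0.168007;  D = +0.162739+0.041745i
d^1_{0,0}: k∈[0..1] ⇒ +0.014318 -0.985682 = -0.971363;  D = -0.971363+0.000000i
d^1_{1,0}: single k=0 term ⇒ -0.168007;  D = -0.162739+0.041745i
Y_1^{m'}(θ=2.6161,φ=0.1316) and Σ D·Y over m':
  (+0.1627+0.0417i)·(+0.1718-0.0227i)  (-0.9714+0.0000i)·(-0.4227+0.0000i)  (-0.1627+0.0417i)·(-0.1718-0.0227i)
Y_1^0(R⁻¹ n̂) = +0.468395+0.000000i

Re=0.4684 Im=0.0000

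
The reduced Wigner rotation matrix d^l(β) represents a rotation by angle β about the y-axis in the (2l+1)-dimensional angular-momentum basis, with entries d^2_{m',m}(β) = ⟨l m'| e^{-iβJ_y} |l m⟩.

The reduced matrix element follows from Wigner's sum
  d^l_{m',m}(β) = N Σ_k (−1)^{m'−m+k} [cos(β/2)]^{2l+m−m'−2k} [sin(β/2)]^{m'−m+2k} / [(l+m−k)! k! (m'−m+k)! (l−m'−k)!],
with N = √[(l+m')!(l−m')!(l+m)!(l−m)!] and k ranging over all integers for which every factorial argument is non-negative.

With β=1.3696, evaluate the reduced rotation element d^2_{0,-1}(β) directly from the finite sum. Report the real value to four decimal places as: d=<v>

d^2_{0,-1}(β=1.3696) via Wigner's sum:
With c≡cos(β/2)=0.774546 and s≡sin(β/2)=0.632518, N=[2·2·1·6]^{1/2}=4.898979
k: max(0,(-1)−(0))=0 … min(2+(-1),2−(0))=1
  k=0: (−1)^1·4.8990/(2)·0.7745^3·0.6325^1 = -0.719929
  k=1: (−1)^2·4.8990/(2)·0.7745^1·0.6325^3 = +0.480111
d^2_{0,-1}(1.3696) = -0.719929 +0.480111 = -0.239818

d=-0.2398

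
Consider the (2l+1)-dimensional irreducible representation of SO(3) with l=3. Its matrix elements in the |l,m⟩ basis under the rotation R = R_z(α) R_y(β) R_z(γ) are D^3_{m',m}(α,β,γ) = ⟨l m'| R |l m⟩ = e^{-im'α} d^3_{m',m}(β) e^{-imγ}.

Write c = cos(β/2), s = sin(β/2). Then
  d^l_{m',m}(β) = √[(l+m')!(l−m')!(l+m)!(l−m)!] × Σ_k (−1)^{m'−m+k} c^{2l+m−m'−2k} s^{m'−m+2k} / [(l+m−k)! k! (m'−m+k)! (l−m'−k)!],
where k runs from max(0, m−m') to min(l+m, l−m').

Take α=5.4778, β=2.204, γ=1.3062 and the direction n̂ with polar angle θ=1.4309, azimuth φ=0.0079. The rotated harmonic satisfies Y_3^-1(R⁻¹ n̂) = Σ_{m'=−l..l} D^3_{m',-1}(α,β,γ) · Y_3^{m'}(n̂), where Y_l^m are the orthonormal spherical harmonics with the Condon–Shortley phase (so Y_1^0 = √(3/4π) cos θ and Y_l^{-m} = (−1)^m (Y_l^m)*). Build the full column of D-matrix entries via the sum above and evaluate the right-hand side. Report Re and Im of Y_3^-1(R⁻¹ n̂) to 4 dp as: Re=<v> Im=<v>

Need the full column D^3_{m',-1} for m'=−3..3 at α=5.4778, β=2.204, γ=1.3062.
cos(β/2)=0.451813, sin(β/2)=0.892113
d^3_{-3,-1}: single k=2 term ⇒ +0.128446;  D = +0.057120-0.115046i
d^3_{-2,-1}: k∈[1..2] ⇒ +0.053114 -0.414157 = -0.361042;  D = -0.344426+0.108271i
d^3_{-1,-1}: k∈[0..2] ⇒ +0.008507 -0.265316 +0.775796 = +0.518986;  D = +0.455250+0.249186i
d^3_{0,-1}: k∈[0..2] ⇒ -0.058184 +0.680529 -0.884398 = -0.262053;  D = -0.068532-0.252933i
d^3_{1,-1}: k∈[0..2] ⇒ +0.198987 -1.034394 +0.504102 = -0.331305;  D = +0.170560-0.284029i
d^3_{2,-1}: k∈[0..1] ⇒ -0.414157 +0.807342 = +0.393185;  D = -0.383307+0.087577i
d^3_{3,-1}: single k=0 term ⇒ +0.500774;  D = -0.418669-0.274756i
Y_3^{m'}(θ=1.4309,φ=0.0079) and Σ D·Y over m':
  (+0.0571-0.1150i)·(+0.4050-0.0096i)  (-0.3444+0.1083i)·(+0.1397-0.0022i)  (+0.4553+0.2492i)·(-0.2889+0.0023i)  (-0.0685-0.2529i)·(-0.1510+0.0000i)  (+0.1706-0.2840i)·(+0.2889+0.0023i)  (-0.3833+0.0876i)·(+0.1397+0.0022i)  (-0.4187-0.2748i)·(-0.4050-0.0096i)
Y_3^-1(R⁻¹ n̂) = +0.015505-0.018982i

Re=0.0155 Im=-0.0190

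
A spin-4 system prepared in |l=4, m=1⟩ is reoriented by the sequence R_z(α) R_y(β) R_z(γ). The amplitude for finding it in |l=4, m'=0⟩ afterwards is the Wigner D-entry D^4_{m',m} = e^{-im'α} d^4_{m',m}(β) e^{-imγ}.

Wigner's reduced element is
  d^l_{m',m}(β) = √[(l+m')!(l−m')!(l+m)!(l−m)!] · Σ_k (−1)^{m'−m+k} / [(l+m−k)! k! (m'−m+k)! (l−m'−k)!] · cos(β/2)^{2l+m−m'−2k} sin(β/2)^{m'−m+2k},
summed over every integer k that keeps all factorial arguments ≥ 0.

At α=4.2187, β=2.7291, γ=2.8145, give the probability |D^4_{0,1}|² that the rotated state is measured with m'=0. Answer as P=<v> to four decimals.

Split into d^4_{0,1}(β=2.7291) × two z-phases.
Half-angle: c=0.204787, s=0.978807. N=√(24·24·120·6)=643.987578
The bounds max(0,m−m')=1 and min(l+m,l−m')=4 give 4 terms
  k=1: (−1)^0·643.9876/(144)·0.2048^7·0.9788^1 = +0.000066
  k=2: (−1)^1·643.9876/(24)·0.2048^5·0.9788^3 = -0.009063
  k=3: (−1)^2·643.9876/(24)·0.2048^3·0.9788^5 = +0.207042
  k=4: (−1)^3·643.9876/(144)·0.2048^1·0.9788^7 = -0.788308
d^4_{0,1}(2.7291) = +0.000066 -0.009063 +0.207042 -0.788308 = -0.590262
|D^4_{0,1}|² = |d^4_{0,1}(β)|² = (-0.590262)² = 0.348410 (the z-rotation phases have unit modulus)

P=0.3484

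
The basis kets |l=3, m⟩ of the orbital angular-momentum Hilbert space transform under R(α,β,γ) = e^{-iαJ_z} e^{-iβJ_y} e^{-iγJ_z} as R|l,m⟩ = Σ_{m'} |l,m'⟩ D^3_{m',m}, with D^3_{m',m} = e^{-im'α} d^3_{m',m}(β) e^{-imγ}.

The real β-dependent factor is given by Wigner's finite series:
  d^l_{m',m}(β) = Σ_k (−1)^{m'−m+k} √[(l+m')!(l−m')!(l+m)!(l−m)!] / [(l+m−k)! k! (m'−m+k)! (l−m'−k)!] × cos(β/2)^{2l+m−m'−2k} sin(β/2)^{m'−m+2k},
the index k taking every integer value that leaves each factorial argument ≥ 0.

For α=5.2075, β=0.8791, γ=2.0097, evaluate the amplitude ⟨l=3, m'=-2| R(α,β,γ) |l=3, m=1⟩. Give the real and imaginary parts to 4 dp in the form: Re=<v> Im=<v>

Split into d^3_{-2,1}(β=0.8791) × two z-phases.
With c≡cos(β/2)=0.904943 and s≡sin(β/2)=0.425532, N=[1·120·24·2]^{1/2}=75.894664
k: max(0,(1)−(-2))=3 … min(3+(1),3−(-2))=4
  k=3: (−1)^0·75.8947/(12)·0.9049^3·0.4255^3 = +0.361153
  k=4: (−1)^1·75.8947/(24)·0.9049^1·0.4255^5 = -0.039929
d^3_{-2,1}(0.8791) = +0.361153 -0.039929 = +0.321225
D = (-0.548504-0.836148i)·(+0.321225)·(-0.424947-0.905218i) = -0.168261+0.273630i

Re=-0.1683 Im=0.2736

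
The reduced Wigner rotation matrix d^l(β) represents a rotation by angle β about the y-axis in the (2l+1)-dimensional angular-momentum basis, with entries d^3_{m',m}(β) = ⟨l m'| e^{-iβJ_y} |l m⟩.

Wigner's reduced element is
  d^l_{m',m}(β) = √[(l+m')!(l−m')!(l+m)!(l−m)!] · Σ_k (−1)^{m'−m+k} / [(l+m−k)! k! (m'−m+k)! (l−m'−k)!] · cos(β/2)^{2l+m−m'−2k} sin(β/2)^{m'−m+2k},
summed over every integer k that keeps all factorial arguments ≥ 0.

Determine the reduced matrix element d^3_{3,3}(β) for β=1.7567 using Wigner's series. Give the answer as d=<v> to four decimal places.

d=0.0677

d^3_{3,3}(β=1.7567) via Wigner's sum:
c=cos(1.7567/2)=0.638422, s=sin(1.7567/2)=0.769687; N=√[720·1·720·1]=720.000000
The bounds max(0,m−m')=0 and min(l+m,l−m')=0 give 1 term
  k=0: (−1)^0·720.0000/(720)·0.6384^6·0.7697^0 = +0.067709
d^3_{3,3}(1.7567) = +0.067709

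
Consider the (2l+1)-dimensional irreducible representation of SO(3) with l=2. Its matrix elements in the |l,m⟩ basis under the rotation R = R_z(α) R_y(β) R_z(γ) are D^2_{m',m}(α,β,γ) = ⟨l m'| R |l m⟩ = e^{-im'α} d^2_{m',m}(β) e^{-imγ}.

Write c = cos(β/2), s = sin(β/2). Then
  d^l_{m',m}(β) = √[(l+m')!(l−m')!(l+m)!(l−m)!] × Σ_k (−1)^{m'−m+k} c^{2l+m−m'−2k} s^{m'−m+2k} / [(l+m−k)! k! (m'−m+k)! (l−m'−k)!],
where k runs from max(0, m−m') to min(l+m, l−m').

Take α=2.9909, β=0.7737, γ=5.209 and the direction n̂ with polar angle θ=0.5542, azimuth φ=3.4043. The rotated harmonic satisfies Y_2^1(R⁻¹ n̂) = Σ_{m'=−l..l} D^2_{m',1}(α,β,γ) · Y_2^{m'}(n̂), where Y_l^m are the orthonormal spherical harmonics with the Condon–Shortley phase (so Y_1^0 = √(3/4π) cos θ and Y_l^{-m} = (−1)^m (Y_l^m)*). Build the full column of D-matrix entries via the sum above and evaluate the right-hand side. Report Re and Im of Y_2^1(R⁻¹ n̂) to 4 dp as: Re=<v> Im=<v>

Need the full column D^2_{m',1} for m'=−2..2 at α=2.9909, β=0.7737, γ=5.209.
cos(β/2)=0.926102, sin(β/2)=0.377273
d^2_{-2,1}: single k=3 term ⇒ +0.099462;  D = +0.071211+0.069439i
d^2_{-1,1}: k∈[2..3] ⇒ +0.366227 -0.020259 = +0.345968;  D = -0.208632-0.275983i
d^2_{0,1}: k∈[1..2] ⇒ +0.734020 -0.121815 = +0.612205;  D = +0.291684+0.538252i
d^2_{1,1}: k∈[0..1] ⇒ +0.735589 -0.366227 = +0.369362;  D = -0.125236-0.347483i
d^2_{2,1}: single k=0 term ⇒ -0.599325;  D = -0.116262-0.587940i
Y_2^{m'}(θ=0.5542,φ=3.4043) and Σ D·Y over m':
  (+0.0712+0.0694i)·(+0.0925-0.0537i)  (-0.2086-0.2760i)·(-0.3338+0.0898i)  (+0.2917+0.5383i)·(+0.3687+0.0000i)  (-0.1252-0.3475i)·(+0.3338+0.0898i)  (-0.1163-0.5879i)·(+0.0925+0.0537i)
Y_2^1(R⁻¹ n̂) = +0.222475+0.086582i

Re=0.2225 Im=0.0866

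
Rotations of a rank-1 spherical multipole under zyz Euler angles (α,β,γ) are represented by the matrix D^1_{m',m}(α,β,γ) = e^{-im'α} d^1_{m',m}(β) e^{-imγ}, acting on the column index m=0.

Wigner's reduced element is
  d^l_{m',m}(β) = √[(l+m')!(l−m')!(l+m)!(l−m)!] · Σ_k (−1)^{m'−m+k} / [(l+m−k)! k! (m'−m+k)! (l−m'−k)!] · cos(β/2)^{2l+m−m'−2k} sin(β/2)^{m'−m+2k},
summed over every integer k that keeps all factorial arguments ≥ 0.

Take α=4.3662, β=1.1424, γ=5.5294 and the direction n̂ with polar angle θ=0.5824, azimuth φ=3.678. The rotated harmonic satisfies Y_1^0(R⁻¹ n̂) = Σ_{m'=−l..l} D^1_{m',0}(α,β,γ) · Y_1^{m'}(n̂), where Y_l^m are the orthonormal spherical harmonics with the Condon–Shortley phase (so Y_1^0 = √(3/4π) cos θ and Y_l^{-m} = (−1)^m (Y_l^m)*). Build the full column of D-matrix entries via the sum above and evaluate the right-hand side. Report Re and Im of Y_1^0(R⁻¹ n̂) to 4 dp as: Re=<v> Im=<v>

Need the full column D^1_{m',0} for m'=−1..1 at α=4.3662, β=1.1424, γ=5.5294.
cos(β/2)=0.841253, sin(β/2)=0.540642
d^1_{-1,0}: single k=1 term ⇒ +0.643208;  D = -0.218250-0.605048i
d^1_{0,0}: k∈[0..1] ⇒ +0.707706 -0.292294 = +0.415413;  D = +0.415413+0.000000i
d^1_{1,0}: single k=0 term ⇒ -0.643208;  D = +0.218250-0.605048i
Y_1^{m'}(θ=0.5824,φ=3.678) and Σ D·Y over m':
  (-0.2183-0.6050i)·(-0.1633+0.0971i)  (+0.4154+0.0000i)·(+0.4081+0.0000i)  (+0.2183-0.6050i)·(+0.1633+0.0971i)
Y_1^0(R⁻¹ n̂) = +0.358330+0.000000i

Re=0.3583 Im=0.0000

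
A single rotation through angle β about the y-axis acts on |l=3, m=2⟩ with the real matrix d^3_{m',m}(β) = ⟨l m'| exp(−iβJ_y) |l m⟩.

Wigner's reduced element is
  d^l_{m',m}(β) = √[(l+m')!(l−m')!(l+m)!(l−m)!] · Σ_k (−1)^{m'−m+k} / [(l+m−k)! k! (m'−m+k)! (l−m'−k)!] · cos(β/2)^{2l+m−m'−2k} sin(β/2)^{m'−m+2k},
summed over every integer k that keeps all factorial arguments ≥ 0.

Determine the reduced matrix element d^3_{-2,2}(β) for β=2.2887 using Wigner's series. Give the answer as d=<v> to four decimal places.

d=0.0183

d^3_{-2,2}(β=2.2887) via Wigner's sum:
c=cos(2.2887/2)=0.413638, s=sin(2.2887/2)=0.910441; N=√[1·120·120·1]=120.000000
The bounds max(0,m−m')=4 and min(l+m,l−m')=5 give 2 terms
  k=4: (−1)^0·120.0000/(24)·0.4136^2·0.9104^4 = +0.587786
  k=5: (−1)^1·120.0000/(120)·0.4136^0·0.9104^6 = -0.569524
d^3_{-2,2}(2.2887) = +0.587786 -0.569524 = +0.018262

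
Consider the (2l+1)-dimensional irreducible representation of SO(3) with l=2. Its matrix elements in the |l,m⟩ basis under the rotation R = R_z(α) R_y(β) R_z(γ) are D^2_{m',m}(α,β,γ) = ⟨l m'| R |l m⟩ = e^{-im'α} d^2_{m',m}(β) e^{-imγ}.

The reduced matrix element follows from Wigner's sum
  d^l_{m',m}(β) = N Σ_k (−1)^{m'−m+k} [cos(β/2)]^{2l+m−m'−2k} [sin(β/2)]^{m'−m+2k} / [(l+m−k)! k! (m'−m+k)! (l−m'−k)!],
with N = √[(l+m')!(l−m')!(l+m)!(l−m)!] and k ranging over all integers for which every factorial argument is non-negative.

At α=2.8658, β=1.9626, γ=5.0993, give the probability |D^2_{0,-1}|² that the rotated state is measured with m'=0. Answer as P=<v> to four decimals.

First d^2_{0,-1}(β=1.9626), then the phase factors e^{-i(0)α} and e^{-i(-1)γ}:
With c≡cos(β/2)=0.555942 and s≡sin(β/2)=0.831221, N=[2·2·1·6]^{1/2}=4.898979
k∈{0,1} keeps every argument non-negative
  k=0: (−1)^1·4.8990/(2)·0.5559^3·0.8312^1 = -0.349850
  k=1: (−1)^2·4.8990/(2)·0.5559^1·0.8312^3 = +0.782086
d^2_{0,-1}(1.9626) = -0.349850 +0.782086 = +0.432237
|D^2_{0,-1}|² = |d^2_{0,-1}(β)|² = (+0.432237)² = 0.186828 (the z-rotation phases have unit modulus)

P=0.1868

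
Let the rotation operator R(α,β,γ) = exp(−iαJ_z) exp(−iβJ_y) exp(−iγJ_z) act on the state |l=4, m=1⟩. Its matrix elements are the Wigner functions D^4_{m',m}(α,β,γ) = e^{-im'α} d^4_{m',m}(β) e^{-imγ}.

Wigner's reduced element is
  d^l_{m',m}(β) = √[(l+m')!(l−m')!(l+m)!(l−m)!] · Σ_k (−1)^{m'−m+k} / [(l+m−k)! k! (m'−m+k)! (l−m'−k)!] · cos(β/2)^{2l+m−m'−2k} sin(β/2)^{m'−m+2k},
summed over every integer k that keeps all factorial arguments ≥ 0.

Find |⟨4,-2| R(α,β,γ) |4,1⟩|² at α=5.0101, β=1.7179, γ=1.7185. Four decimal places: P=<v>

P=0.1197

Split into d^4_{-2,1}(β=1.7179) × two z-phases.
Half-angle: c=0.653233, s=0.757157. N=√(2·720·120·6)=1018.233765
k∈{3,4,5} keeps every argument non-negative
  k=3: (−1)^0·1018.2338/(72)·0.6532^5·0.7572^3 = +0.730152
  k=4: (−1)^1·1018.2338/(48)·0.6532^3·0.7572^5 = -1.471432
  k=5: (−1)^2·1018.2338/(240)·0.6532^1·0.7572^7 = +0.395372
d^4_{-2,1}(1.7179) = +0.730152 -1.471432 +0.395372 = -0.345908
|D^4_{-2,1}|² = |d^4_{-2,1}(β)|² = (-0.345908)² = 0.119653 (the z-rotation phases have unit modulus)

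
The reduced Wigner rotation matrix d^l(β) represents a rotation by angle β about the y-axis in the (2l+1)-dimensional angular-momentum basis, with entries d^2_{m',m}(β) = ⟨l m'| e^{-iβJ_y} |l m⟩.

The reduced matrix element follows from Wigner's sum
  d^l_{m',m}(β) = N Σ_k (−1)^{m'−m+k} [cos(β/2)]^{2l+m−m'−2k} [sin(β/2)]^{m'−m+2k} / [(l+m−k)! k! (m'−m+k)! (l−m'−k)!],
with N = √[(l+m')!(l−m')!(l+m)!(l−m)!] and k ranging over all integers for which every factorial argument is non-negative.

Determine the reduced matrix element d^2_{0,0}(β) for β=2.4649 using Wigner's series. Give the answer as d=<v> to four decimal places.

d=0.4118

d^2_{0,0}(β=2.4649) via Wigner's sum:
Half-angle: c=0.331928, s=0.943305. N=√(2·2·2·2)=4.000000
k∈{0,1,2} keeps every argument non-negative
  k=0: (−1)^0·4.0000/(4)·0.3319^4·0.9433^0 = +0.012139
  k=1: (−1)^1·4.0000/(1)·0.3319^2·0.9433^2 = -0.392149
  k=2: (−1)^2·4.0000/(4)·0.3319^0·0.9433^4 = +0.791787
d^2_{0,0}(2.4649) = +0.012139 -0.392149 +0.791787 = +0.411777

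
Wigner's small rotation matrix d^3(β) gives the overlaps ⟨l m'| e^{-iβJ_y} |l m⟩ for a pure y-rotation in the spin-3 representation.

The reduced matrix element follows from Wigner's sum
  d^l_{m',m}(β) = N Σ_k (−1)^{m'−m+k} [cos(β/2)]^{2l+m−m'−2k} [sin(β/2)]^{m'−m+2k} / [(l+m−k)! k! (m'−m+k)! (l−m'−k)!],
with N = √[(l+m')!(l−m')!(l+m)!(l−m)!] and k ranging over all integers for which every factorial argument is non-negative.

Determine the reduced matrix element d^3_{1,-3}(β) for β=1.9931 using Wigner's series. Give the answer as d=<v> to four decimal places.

d^3_{1,-3}(β=1.9931) via Wigner's sum:
Half-angle: c=0.543202, s=0.839602. N=√(24·2·1·720)=185.903201
Admissible k: 0..0 (factorial args all ≥0)
  k=0: (−1)^4·185.9032/(48)·0.5432^2·0.8396^4 = +0.567888
d^3_{1,-3}(1.9931) = +0.567888

d=0.5679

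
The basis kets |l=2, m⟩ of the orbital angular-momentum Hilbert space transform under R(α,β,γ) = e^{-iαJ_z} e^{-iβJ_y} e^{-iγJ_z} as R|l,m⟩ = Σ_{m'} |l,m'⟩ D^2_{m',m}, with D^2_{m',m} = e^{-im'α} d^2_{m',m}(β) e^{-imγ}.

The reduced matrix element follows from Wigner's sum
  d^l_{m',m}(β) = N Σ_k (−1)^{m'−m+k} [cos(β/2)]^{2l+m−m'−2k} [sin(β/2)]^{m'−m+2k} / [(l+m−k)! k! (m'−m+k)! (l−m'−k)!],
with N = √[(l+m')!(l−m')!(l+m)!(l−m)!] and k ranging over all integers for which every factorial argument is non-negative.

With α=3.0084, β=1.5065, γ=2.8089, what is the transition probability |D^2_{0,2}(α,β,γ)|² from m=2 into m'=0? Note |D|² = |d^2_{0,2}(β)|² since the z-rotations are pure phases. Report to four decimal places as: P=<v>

P=0.3719

D^2_{0,2}(3.0084,1.5065,2.8089) = e^{-i·0·3.0084}·d^2_{0,2}(1.5065)·e^{-i·2·2.8089}. Compute d first:
c=cos(1.5065/2)=0.729470, s=sin(1.5065/2)=0.684013; N=√[2·2·24·1]=9.797959
k: max(0,(2)−(0))=2 … min(2+(2),2−(0))=2
  k=2: (−1)^0·9.7980/(4)·0.7295^2·0.6840^2 = +0.609844
d^2_{0,2}(1.5065) = +0.609844
|D^2_{0,2}|² = |d^2_{0,2}(β)|² = (+0.609844)² = 0.371910 (the z-rotation phases have unit modulus)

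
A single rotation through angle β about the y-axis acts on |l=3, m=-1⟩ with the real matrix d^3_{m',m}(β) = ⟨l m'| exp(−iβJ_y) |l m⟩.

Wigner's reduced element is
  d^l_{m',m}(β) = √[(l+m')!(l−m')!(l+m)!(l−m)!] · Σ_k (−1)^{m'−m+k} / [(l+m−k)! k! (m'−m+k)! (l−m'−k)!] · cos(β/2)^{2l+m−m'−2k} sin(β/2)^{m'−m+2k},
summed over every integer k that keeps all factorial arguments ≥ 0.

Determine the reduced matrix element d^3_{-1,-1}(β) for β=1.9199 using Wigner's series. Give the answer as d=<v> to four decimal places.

d=0.3434

d^3_{-1,-1}(β=1.9199) via Wigner's sum:
c=cos(1.9199/2)=0.573561, s=sin(1.9199/2)=0.819163; N=√[2·24·2·24]=48.000000
The bounds max(0,m−m')=0 and min(l+m,l−m')=2 give 3 terms
  k=0: (−1)^0·48.0000/(48)·0.5736^6·0.8192^0 = +0.035602
  k=1: (−1)^1·48.0000/(6)·0.5736^4·0.8192^2 = -0.580963
  k=2: (−1)^2·48.0000/(8)·0.5736^2·0.8192^4 = +0.888774
d^3_{-1,-1}(1.9199) = +0.035602 -0.580963 +0.888774 = +0.343413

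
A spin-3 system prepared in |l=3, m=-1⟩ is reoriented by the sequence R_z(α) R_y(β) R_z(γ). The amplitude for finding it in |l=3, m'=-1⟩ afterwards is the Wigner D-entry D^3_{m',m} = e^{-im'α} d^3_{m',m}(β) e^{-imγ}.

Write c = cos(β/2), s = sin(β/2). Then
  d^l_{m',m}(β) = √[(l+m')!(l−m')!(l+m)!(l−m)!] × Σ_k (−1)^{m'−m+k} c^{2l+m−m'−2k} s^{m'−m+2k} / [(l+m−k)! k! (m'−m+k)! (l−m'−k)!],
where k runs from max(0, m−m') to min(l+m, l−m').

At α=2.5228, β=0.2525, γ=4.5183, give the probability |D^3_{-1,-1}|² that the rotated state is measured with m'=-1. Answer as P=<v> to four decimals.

Split into d^3_{-1,-1}(β=0.2525) × two z-phases.
Half-angle: c=0.992041, s=0.125915. N=√(2·24·2·24)=48.000000
k∈{0,1,2} keeps every argument non-negative
  k=0: (−1)^0·48.0000/(48)·0.9920^6·0.1259^0 = +0.953186
  k=1: (−1)^1·48.0000/(6)·0.9920^4·0.1259^2 = -0.122846
  k=2: (−1)^2·48.0000/(8)·0.9920^2·0.1259^4 = +0.001484
d^3_{-1,-1}(0.2525) = +0.953186 -0.122846 +0.001484 = +0.831824
|D^3_{-1,-1}|² = |d^3_{-1,-1}(β)|² = (+0.831824)² = 0.691932 (the z-rotation phases have unit modulus)

P=0.6919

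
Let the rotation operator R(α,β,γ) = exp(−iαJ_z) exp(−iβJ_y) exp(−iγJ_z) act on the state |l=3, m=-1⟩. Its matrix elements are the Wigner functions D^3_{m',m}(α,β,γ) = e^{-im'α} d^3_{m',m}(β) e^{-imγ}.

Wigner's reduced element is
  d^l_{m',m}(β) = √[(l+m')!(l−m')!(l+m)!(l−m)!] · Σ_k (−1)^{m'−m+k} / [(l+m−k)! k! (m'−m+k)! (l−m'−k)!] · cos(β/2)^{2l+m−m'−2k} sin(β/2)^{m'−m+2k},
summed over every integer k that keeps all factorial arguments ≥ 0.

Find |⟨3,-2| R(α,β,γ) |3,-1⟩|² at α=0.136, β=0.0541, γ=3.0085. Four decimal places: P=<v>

P=0.0073

Split into d^3_{-2,-1}(β=0.0541) × two z-phases.
Half-angle: c=0.999634, s=0.027047. N=√(1·120·2·24)=75.894664
k∈{1,2} keeps every argument non-negative
  k=1: (−1)^0·75.8947/(24)·0.9996^5·0.0270^1 = +0.085373
  k=2: (−1)^1·75.8947/(12)·0.9996^3·0.0270^3 = -0.000125
d^3_{-2,-1}(0.0541) = +0.085373 -0.000125 = +0.085248
|D^3_{-2,-1}|² = |d^3_{-2,-1}(β)|² = (+0.085248)² = 0.007267 (the z-rotation phases have unit modulus)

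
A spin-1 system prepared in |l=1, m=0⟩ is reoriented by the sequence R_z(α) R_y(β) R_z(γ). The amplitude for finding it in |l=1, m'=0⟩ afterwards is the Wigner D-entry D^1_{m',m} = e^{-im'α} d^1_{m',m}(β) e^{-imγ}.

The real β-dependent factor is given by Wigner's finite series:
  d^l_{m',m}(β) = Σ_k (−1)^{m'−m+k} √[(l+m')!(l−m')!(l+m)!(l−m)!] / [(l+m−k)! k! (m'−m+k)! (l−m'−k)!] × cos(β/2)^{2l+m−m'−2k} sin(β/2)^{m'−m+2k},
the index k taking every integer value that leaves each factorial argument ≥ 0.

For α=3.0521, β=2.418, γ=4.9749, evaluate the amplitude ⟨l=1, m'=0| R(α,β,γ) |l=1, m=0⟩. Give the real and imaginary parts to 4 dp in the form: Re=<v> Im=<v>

Re=-0.7494 Im=0.0000

Split into d^1_{0,0}(β=2.418) × two z-phases.
With c≡cos(β/2)=0.353955 and s≡sin(β/2)=0.935263, N=[1·1·1·1]^{1/2}=1.000000
The bounds max(0,m−m')=0 and min(l+m,l−m')=1 give 2 terms
  k=0: (−1)^0·1.0000/(1)·0.3540^2·0.9353^0 = +0.125284
  k=1: (−1)^1·1.0000/(1)·0.3540^0·0.9353^2 = -0.874716
d^1_{0,0}(2.418) = +0.125284 -0.874716 = -0.749432
Phases: e^{-i·(0)·3.0521}=+1.000000+0.000000i, e^{-i·(0)·4.9749}=+1.000000+0.000000i ⇒ D=-0.749432+0.000000i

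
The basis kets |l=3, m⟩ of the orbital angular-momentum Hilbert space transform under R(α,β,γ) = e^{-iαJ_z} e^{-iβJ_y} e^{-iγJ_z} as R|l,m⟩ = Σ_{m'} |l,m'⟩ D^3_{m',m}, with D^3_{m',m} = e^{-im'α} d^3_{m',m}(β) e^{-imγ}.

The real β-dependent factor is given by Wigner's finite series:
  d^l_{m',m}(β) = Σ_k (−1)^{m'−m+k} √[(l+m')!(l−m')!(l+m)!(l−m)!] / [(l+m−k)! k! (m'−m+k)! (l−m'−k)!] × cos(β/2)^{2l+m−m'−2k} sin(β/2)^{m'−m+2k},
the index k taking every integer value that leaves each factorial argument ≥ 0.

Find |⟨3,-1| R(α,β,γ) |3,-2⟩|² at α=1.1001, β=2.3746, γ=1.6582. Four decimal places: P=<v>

First d^3_{-1,-2}(β=2.3746), then the phase factors e^{-i(-1)α} and e^{-i(-2)γ}:
c=cos(2.3746/2)=0.374165, s=sin(2.3746/2)=0.927362; N=√[2·24·1·120]=75.894664
Admissible k: 0..1 (factorial args all ≥0)
  k=0: (−1)^1·75.8947/(24)·0.3742^5·0.9274^1 = -0.021506
  k=1: (−1)^2·75.8947/(12)·0.3742^3·0.9274^3 = +0.264221
d^3_{-1,-2}(2.3746) = -0.021506 +0.264221 = +0.242715
|D^3_{-1,-2}|² = |d^3_{-1,-2}(β)|² = (+0.242715)² = 0.058911 (the z-rotation phases have unit modulus)

P=0.0589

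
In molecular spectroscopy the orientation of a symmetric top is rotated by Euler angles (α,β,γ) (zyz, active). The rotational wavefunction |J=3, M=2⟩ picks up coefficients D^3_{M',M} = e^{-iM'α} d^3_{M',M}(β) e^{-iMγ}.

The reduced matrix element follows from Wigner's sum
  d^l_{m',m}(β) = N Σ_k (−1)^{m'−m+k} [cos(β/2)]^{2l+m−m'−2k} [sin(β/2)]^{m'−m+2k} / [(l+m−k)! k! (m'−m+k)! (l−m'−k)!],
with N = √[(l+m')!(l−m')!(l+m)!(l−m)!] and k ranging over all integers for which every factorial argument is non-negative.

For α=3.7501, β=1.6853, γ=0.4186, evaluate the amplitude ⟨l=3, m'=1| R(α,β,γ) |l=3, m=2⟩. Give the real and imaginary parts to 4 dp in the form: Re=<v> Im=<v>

Re=0.0583 Im=-0.4634

Split into d^3_{1,2}(β=1.6853) × two z-phases.
Half-angle: c=0.665487, s=0.746409. N=√(24·2·120·1)=75.894664
Admissible k: 1..2 (factorial args all ≥0)
  k=1: (−1)^0·75.8947/(24)·0.6655^5·0.7464^1 = +0.308089
  k=2: (−1)^1·75.8947/(12)·0.6655^3·0.7464^3 = -0.775140
d^3_{1,2}(1.6853) = +0.308089 -0.775140 = -0.467052
D = (-0.820502+0.571643i)·(-0.467052)·(+0.669545-0.742771i) = +0.058271-0.463402i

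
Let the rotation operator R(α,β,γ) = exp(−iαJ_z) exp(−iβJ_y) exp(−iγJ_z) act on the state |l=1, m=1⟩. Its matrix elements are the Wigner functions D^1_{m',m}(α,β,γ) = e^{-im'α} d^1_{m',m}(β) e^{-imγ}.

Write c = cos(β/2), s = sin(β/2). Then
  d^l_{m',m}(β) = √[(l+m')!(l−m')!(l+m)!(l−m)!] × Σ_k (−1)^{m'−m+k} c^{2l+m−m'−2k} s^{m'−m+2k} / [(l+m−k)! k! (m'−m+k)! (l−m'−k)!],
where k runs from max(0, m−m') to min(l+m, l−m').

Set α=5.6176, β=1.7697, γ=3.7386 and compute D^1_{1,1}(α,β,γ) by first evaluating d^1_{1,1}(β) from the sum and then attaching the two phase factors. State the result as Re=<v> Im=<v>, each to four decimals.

D^1_{1,1}(5.6176,1.7697,3.7386) = e^{-i·1·5.6176}·d^1_{1,1}(1.7697)·e^{-i·1·3.7386}. Compute d first:
c=cos(1.7697/2)=0.633406, s=sin(1.7697/2)=0.773820; N=√[2·1·2·1]=2.000000
k: max(0,(1)−(1))=0 … min(1+(1),1−(1))=0
  k=0: (−1)^0·2.0000/(2)·0.6334^2·0.7738^0 = +0.401203
d^1_{1,1}(1.7697) = +0.401203
Attach z-rotation phases: D = e^{-i(1)(5.6176)}·(+0.401203)·e^{-i(1)(3.7386)} = -0.400260-0.027492i

Re=-0.4003 Im=-0.0275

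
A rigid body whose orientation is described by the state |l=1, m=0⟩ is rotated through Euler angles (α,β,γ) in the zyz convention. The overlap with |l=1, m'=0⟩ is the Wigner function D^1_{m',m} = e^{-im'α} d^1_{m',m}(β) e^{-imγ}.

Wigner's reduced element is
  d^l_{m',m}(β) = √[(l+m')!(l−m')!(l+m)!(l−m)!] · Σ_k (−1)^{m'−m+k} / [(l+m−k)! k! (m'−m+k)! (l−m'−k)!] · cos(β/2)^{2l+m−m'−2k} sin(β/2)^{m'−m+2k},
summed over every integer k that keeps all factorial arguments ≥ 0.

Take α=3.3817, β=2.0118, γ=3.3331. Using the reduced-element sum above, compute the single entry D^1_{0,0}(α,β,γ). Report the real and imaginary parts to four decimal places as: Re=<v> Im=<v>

Re=-0.4268 Im=0.0000

Split into d^1_{0,0}(β=2.0118) × two z-phases.
c=cos(2.0118/2)=0.535328, s=sin(2.0118/2)=0.844644; N=√[1·1·1·1]=1.000000
Admissible k: 0..1 (factorial args all ≥0)
  k=0: (−1)^0·1.0000/(1)·0.5353^2·0.8446^0 = +0.286576
  k=1: (−1)^1·1.0000/(1)·0.5353^0·0.8446^2 = -0.713424
d^1_{0,0}(2.0118) = +0.286576 -0.713424 = -0.426847
Attach z-rotation phases: D = e^{-i(0)(3.3817)}·(-0.426847)·e^{-i(0)(3.3331)} = -0.426847+0.000000i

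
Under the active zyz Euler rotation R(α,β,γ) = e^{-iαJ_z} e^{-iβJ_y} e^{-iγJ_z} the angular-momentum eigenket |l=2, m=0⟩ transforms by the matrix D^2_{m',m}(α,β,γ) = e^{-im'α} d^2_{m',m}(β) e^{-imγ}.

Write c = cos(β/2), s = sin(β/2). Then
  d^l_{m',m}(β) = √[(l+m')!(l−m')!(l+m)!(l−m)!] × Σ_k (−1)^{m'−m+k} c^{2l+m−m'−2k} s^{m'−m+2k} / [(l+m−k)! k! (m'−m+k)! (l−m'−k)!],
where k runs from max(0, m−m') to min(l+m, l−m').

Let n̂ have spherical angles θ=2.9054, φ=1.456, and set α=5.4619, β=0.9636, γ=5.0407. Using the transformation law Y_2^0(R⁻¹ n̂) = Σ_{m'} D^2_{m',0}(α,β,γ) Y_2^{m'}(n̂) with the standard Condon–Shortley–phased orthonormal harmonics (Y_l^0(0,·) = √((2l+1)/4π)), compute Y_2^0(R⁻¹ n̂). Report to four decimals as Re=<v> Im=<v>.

Re=0.1215 Im=0.0000

Need the full column D^2_{m',0} for m'=−2..2 at α=5.4619, β=0.9636, γ=5.0407.
cos(β/2)=0.886162, sin(β/2)=0.463375
d^2_{-2,0}: single k=2 term ⇒ +0.413016;  D = -0.029619-0.411953i
d^2_{-1,0}: k∈[1..2] ⇒ +0.789856 -0.215967 = +0.573890;  D = +0.390980-0.420100i
d^2_{0,0}: k∈[0..2] ⇒ +0.616670 -0.674453 +0.046103 = -0.011680;  D = -0.011680+0.000000i
d^2_{1,0}: k∈[0..1] ⇒ -0.789856 +0.215967 = -0.573890;  D = -0.390980-0.420100i
d^2_{2,0}: single k=0 term ⇒ +0.413016;  D = -0.029619+0.411953i
Y_2^{m'}(θ=2.9054,φ=1.456) and Σ D·Y over m':
  (-0.0296-0.4120i)·(-0.0206-0.0048i)  (+0.3910-0.4201i)·(-0.0201+0.1746i)  (-0.0117+0.0000i)·(+0.5790+0.0000i)  (-0.3910-0.4201i)·(+0.0201+0.1746i)  (-0.0296+0.4120i)·(-0.0206+0.0048i)
Y_2^0(R⁻¹ n̂) = +0.121450-0.000000i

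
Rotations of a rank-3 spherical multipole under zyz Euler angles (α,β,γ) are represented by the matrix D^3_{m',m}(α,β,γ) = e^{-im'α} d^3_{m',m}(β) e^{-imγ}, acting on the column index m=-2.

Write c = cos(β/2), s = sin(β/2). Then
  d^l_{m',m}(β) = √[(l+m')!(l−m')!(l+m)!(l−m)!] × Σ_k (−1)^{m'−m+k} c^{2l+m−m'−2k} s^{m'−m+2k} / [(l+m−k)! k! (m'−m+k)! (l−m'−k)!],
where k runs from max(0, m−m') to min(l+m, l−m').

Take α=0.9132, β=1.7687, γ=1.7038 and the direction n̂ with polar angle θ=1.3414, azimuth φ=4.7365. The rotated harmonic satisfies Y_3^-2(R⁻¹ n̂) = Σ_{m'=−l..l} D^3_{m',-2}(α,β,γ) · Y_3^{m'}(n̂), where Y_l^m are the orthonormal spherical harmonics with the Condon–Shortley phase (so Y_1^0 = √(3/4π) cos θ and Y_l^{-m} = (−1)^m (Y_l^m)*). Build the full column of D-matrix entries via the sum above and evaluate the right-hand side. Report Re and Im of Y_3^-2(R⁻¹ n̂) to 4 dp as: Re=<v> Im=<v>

Re=-0.2683 Im=-0.1490

Need the full column D^3_{m',-2} for m'=−3..3 at α=0.9132, β=1.7687, γ=1.7038.
cos(β/2)=0.633792, sin(β/2)=0.773503
d^3_{-3,-2}: single k=1 term ⇒ +0.193764;  D = +0.191975-0.026268i
d^3_{-2,-2}: k∈[0..1] ⇒ +0.064816 -0.482706 = -0.417890;  D = -0.208225+0.362318i
d^3_{-1,-2}: k∈[0..1] ⇒ -0.250148 +0.745174 = +0.495025;  D = -0.188930-0.457554i
d^3_{0,-2}: k∈[0..1] ⇒ +0.528778 -0.787595 = -0.258818;  D = +0.249715+0.068038i
d^3_{1,-2}: k∈[0..1] ⇒ -0.745174 +0.554955 = -0.190219;  D = +0.151753-0.114692i
d^3_{2,-2}: k∈[0..1] ⇒ +0.718973 -0.214177 = +0.504796;  D = -0.005252+0.504769i
d^3_{3,-2}: single k=0 term ⇒ -0.429866;  D = -0.337472-0.266266i
Y_3^{m'}(θ=1.3414,φ=4.7365) and Σ D·Y over m':
  (+0.1920-0.0263i)·(-0.0278-0.3843i)  (-0.2082+0.3623i)·(-0.2201+0.0106i)  (-0.1889-0.4576i)·(-0.0056-0.2333i)  (+0.2497+0.0680i)·(-0.2326+0.0000i)  (+0.1518-0.1147i)·(+0.0056-0.2333i)  (-0.0053+0.5048i)·(-0.2201-0.0106i)  (-0.3375-0.2663i)·(+0.0278-0.3843i)
Y_3^-2(R⁻¹ n̂) = -0.268324-0.149014i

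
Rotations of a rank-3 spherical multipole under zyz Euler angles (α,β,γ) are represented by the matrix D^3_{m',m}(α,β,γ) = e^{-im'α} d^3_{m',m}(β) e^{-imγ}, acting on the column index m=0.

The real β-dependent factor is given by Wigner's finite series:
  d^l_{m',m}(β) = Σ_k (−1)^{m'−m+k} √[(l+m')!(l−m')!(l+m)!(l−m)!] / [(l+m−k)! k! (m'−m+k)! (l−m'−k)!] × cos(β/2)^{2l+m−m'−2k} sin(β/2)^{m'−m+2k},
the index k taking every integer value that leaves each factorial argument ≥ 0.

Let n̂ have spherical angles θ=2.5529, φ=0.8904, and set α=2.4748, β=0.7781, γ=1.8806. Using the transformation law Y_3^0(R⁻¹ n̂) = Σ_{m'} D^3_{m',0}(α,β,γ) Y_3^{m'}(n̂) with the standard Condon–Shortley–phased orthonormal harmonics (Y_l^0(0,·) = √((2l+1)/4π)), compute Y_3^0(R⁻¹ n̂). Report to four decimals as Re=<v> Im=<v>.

Re=0.2708 Im=0.0000

Need the full column D^3_{m',0} for m'=−3..3 at α=2.4748, β=0.7781, γ=1.8806.
cos(β/2)=0.925270, sin(β/2)=0.379310
d^3_{-3,0}: single k=3 term ⇒ +0.193331;  D = +0.080521+0.175765i
d^3_{-2,0}: k∈[2..3] ⇒ +0.577593 -0.097067 = +0.480526;  D = +0.112920-0.467070i
d^3_{-1,0}: k∈[1..3] ⇒ +0.891100 -0.449261 +0.025167 = +0.467006;  D = -0.366978+0.288829i
d^3_{0,0}: k∈[0..3] ⇒ +0.627495 -0.949082 +0.159498 -0.002978 = -0.165067;  D = -0.165067+0.000000i
d^3_{1,0}: k∈[0..2] ⇒ -0.891100 +0.449261 -0.025167 = -0.467006;  D = +0.366978+0.288829i
d^3_{2,0}: k∈[0..1] ⇒ +0.577593 -0.097067 = +0.480526;  D = +0.112920+0.467070i
d^3_{3,0}: single k=0 term ⇒ -0.193331;  D = -0.080521+0.175765i
Y_3^{m'}(θ=2.5529,φ=0.8904) and Σ D·Y over m':
  (+0.0805+0.1758i)·(-0.0637-0.0324i)  (+0.1129-0.4671i)·(+0.0546+0.2563i)  (-0.3670+0.2888i)·(+0.2775-0.3429i)  (-0.1651+0.0000i)·(-0.1423+0.0000i)  (+0.3670+0.2888i)·(-0.2775-0.3429i)  (+0.1129+0.4671i)·(+0.0546-0.2563i)  (-0.0805+0.1758i)·(+0.0637-0.0324i)
Y_3^0(R⁻¹ n̂) = +0.270768+0.000000i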